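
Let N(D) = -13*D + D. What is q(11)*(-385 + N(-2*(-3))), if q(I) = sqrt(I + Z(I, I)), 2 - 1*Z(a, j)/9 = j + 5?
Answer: -457*I*sqrt(115) ≈ -4900.8*I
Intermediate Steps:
N(D) = -12*D
Z(a, j) = -27 - 9*j (Z(a, j) = 18 - 9*(j + 5) = 18 - 9*(5 + j) = 18 + (-45 - 9*j) = -27 - 9*j)
q(I) = sqrt(-27 - 8*I) (q(I) = sqrt(I + (-27 - 9*I)) = sqrt(-27 - 8*I))
q(11)*(-385 + N(-2*(-3))) = sqrt(-27 - 8*11)*(-385 - (-24)*(-3)) = sqrt(-27 - 88)*(-385 - 12*6) = sqrt(-115)*(-385 - 72) = (I*sqrt(115))*(-457) = -457*I*sqrt(115)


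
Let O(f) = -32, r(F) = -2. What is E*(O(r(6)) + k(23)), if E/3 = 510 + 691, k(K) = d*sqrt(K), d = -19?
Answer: -115296 - 68457*sqrt(23) ≈ -4.4360e+5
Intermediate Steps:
k(K) = -19*sqrt(K)
E = 3603 (E = 3*(510 + 691) = 3*1201 = 3603)
E*(O(r(6)) + k(23)) = 3603*(-32 - 19*sqrt(23)) = -115296 - 68457*sqrt(23)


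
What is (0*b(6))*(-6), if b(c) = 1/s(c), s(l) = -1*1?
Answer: 0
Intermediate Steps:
s(l) = -1
b(c) = -1 (b(c) = 1/(-1) = -1)
(0*b(6))*(-6) = (0*(-1))*(-6) = 0*(-6) = 0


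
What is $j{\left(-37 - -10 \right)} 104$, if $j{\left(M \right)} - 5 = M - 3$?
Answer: $-2600$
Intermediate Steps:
$j{\left(M \right)} = 2 + M$ ($j{\left(M \right)} = 5 + \left(M - 3\right) = 5 + \left(-3 + M\right) = 2 + M$)
$j{\left(-37 - -10 \right)} 104 = \left(2 - 27\right) 104 = \left(-25\right) 104 = -2600$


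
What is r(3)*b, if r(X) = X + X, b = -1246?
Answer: -7476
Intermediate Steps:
r(X) = 2*X
r(3)*b = (2*3)*(-1246) = 6*(-1246) = -7476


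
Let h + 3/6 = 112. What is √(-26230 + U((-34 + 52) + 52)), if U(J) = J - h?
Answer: I*√105086/2 ≈ 162.08*I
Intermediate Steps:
h = 223/2 (h = -½ + 112 = 223/2 ≈ 111.50)
U(J) = -223/2 + J (U(J) = J - 1*223/2 = J - 223/2 = -223/2 + J)
√(-26230 + U((-34 + 52) + 52)) = √(-26230 + (-223/2 + ((-34 + 52) + 52))) = √(-26230 + (-223/2 + (18 + 52))) = √(-26230 + (-223/2 + 70)) = √(-26230 - 83/2) = √(-52543/2) = I*√105086/2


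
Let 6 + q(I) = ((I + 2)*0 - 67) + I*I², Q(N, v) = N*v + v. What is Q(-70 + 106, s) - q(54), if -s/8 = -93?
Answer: -129863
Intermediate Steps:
s = 744 (s = -8*(-93) = 744)
Q(N, v) = v + N*v
q(I) = -73 + I³ (q(I) = -6 + (((I + 2)*0 - 67) + I*I²) = -6 + (((2 + I)*0 - 67) + I³) = -6 + ((0 - 67) + I³) = -6 + (-67 + I³) = -73 + I³)
Q(-70 + 106, s) - q(54) = 744*(1 + (-70 + 106)) - (-73 + 54³) = 744*(1 + 36) - (-73 + 157464) = 744*37 - 1*157391 = 27528 - 157391 = -129863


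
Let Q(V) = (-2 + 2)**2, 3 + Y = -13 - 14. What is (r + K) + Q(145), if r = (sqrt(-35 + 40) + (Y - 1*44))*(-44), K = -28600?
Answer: -25344 - 44*sqrt(5) ≈ -25442.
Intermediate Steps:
Y = -30 (Y = -3 + (-13 - 14) = -3 - 27 = -30)
Q(V) = 0 (Q(V) = 0**2 = 0)
r = 3256 - 44*sqrt(5) (r = (sqrt(-35 + 40) + (-30 - 1*44))*(-44) = (sqrt(5) + (-30 - 44))*(-44) = (sqrt(5) - 74)*(-44) = (-74 + sqrt(5))*(-44) = 3256 - 44*sqrt(5) ≈ 3157.6)
(r + K) + Q(145) = ((3256 - 44*sqrt(5)) - 28600) + 0 = (-25344 - 44*sqrt(5)) + 0 = -25344 - 44*sqrt(5)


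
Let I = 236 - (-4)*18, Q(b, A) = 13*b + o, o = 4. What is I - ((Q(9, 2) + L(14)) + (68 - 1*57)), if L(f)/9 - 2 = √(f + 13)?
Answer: 158 - 27*√3 ≈ 111.23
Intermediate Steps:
Q(b, A) = 4 + 13*b (Q(b, A) = 13*b + 4 = 4 + 13*b)
L(f) = 18 + 9*√(13 + f) (L(f) = 18 + 9*√(f + 13) = 18 + 9*√(13 + f))
I = 308 (I = 236 - 1*(-72) = 236 + 72 = 308)
I - ((Q(9, 2) + L(14)) + (68 - 1*57)) = 308 - (((4 + 13*9) + (18 + 9*√(13 + 14))) + (68 - 1*57)) = 308 - (((4 + 117) + (18 + 9*√27)) + (68 - 57)) = 308 - ((121 + (18 + 9*(3*√3))) + 11) = 308 - ((121 + (18 + 27*√3)) + 11) = 308 - ((139 + 27*√3) + 11) = 308 - (150 + 27*√3) = 308 + (-150 - 27*√3) = 158 - 27*√3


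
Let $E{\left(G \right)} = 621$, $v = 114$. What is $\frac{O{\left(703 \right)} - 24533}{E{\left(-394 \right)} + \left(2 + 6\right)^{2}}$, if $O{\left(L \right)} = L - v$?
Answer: $- \frac{23944}{685} \approx -34.955$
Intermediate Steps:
$O{\left(L \right)} = -114 + L$ ($O{\left(L \right)} = L - 114 = -114 + L$)
$\frac{O{\left(703 \right)} - 24533}{E{\left(-394 \right)} + \left(2 + 6\right)^{2}} = \frac{\left(-114 + 703\right) - 24533}{621 + \left(2 + 6\right)^{2}} = \frac{589 - 24533}{621 + 8^{2}} = - \frac{23944}{621 + 64} = - \frac{23944}{685}$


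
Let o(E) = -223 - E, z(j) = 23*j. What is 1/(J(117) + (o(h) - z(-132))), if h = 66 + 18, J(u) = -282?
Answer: 1/2447 ≈ 0.00040866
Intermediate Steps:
h = 84
1/(J(117) + (o(h) - z(-132))) = 1/(-282 + ((-223 - 1*84) - 23*(-132))) = 1/(-282 + ((-223 - 84) - 1*(-3036))) = 1/(-282 + (-307 + 3036)) = 1/(-282 + 2729) = 1/2447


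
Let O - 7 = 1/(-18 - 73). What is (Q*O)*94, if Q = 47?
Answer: 2809848/91 ≈ 30877.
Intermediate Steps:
O = 636/91 (O = 7 + 1/(-18 - 73) = 7 + 1/(-91) = 7 - 1/91 = 636/91 ≈ 6.9890)
(Q*O)*94 = (47*(636/91))*94 = (29892/91)*94 = 2809848/91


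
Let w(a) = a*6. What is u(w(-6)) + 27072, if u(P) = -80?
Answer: 26992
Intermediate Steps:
w(a) = 6*a
u(w(-6)) + 27072 = -80 + 27072 = 26992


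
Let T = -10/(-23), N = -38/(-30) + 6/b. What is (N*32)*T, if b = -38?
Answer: 20224/1311 ≈ 15.426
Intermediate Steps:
N = 316/285 (N = -38/(-30) + 6/(-38) = -38*(-1/30) + 6*(-1/38) = 19/15 - 3/19 = 316/285 ≈ 1.1088)
T = 10/23 (T = -10*(-1/23) = 10/23 ≈ 0.43478)
(N*32)*T = ((316/285)*32)*(10/23) = (10112/285)*(10/23) = 20224/1311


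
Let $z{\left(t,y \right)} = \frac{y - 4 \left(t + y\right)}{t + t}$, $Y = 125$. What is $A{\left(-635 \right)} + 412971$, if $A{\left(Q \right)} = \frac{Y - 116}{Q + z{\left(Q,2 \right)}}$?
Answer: $\frac{167043460017}{404492} \approx 4.1297 \cdot 10^{5}$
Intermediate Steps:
$z{\left(t,y \right)} = \frac{- 4 t - 3 y}{2 t}$ ($z{\left(t,y \right)} = \frac{y - \left(4 t + 4 y\right)}{2 t} = \left(- 4 t - 3 y\right) \frac{1}{2 t} = \frac{- 4 t - 3 y}{2 t}$)
$A{\left(Q \right)} = \frac{9}{-2 + Q - \frac{3}{Q}}$ ($A{\left(Q \right)} = \frac{125 - 116}{Q - \left(2 + \frac{3}{Q}\right)} = \frac{9}{Q - \left(2 + \frac{3}{Q}\right)} = \frac{9}{-2 + Q - \frac{3}{Q}}$)
$A{\left(-635 \right)} + 412971 = \left(-9\right) \left(-635\right) \frac{1}{3 - - 635 \left(-2 - 635\right)} + 412971 = \left(-9\right) \left(-635\right) \frac{1}{3 - \left(-635\right) \left(-637\right)} + 412971 = \left(-9\right) \left(-635\right) \frac{1}{3 - 404495} + 412971 = \left(-9\right) \left(-635\right) \frac{1}{-404492} + 412971 = \left(-9\right) \left(-635\right) \left(- \frac{1}{404492}\right) + 412971 = - \frac{5715}{404492} + 412971 = \frac{167043460017}{404492}$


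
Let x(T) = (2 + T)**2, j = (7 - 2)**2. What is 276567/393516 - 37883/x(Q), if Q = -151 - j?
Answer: -90753113/165473478 ≈ -0.54844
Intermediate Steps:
j = 25 (j = 5**2 = 25)
Q = -176 (Q = -151 - 1*25 = -151 - 25 = -176)
276567/393516 - 37883/x(Q) = 276567/393516 - 37883/(2 - 176)**2 = 276567*(1/393516) - 37883/((-174)**2) = 92189/131172 - 37883/30276 = -90753113/165473478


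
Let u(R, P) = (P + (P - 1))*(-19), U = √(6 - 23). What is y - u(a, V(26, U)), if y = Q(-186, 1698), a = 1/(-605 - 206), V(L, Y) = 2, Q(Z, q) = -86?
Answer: -29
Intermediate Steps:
U = I*√17 (U = √(-17) = I*√17 ≈ 4.1231*I)
a = -1/811 (a = 1/(-811) = -1/811 ≈ -0.0012330)
u(R, P) = 19 - 38*P (u(R, P) = (P + (-1 + P))*(-19) = (-1 + 2*P)*(-19) = 19 - 38*P)
y = -86
y - u(a, V(26, U)) = -86 - (19 - 38*2) = -86 - (19 - 76) = -86 - 1*(-57) = -86 + 57 = -29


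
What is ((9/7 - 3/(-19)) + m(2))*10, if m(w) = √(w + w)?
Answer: 4580/133 ≈ 34.436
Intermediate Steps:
m(w) = √2*√w (m(w) = √(2*w) = √2*√w)
((9/7 - 3/(-19)) + m(2))*10 = ((9/7 - 3/(-19)) + √2*√2)*10 = ((9*(⅐) - 3*(-1/19)) + 2)*10 = ((9/7 + 3/19) + 2)*10 = (192/133 + 2)*10 = (458/133)*10 = 4580/133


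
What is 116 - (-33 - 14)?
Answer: 163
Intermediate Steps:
116 - (-33 - 14) = 116 - 1*(-47) = 116 + 47 = 163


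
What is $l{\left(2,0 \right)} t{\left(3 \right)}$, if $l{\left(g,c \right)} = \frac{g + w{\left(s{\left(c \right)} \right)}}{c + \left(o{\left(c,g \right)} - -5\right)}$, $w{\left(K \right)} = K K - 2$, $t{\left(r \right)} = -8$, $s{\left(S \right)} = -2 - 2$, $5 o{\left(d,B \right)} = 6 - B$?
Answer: $- \frac{640}{29} \approx -22.069$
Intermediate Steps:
$o{\left(d,B \right)} = \frac{6}{5} - \frac{B}{5}$ ($o{\left(d,B \right)} = \frac{6 - B}{5} = \frac{6}{5} - \frac{B}{5}$)
$s{\left(S \right)} = -4$ ($s{\left(S \right)} = -2 - 2 = -4$)
$w{\left(K \right)} = -2 + K^{2}$ ($w{\left(K \right)} = K^{2} - 2 = -2 + K^{2}$)
$l{\left(g,c \right)} = \frac{14 + g}{\frac{31}{5} + c - \frac{g}{5}}$ ($l{\left(g,c \right)} = \frac{g - \left(2 - \left(-4\right)^{2}\right)}{c - \left(- \frac{31}{5} + \frac{g}{5}\right)} = \frac{g + \left(-2 + 16\right)}{c + \left(\left(\frac{6}{5} - \frac{g}{5}\right) + 5\right)} = \frac{g + 14}{c - \left(- \frac{31}{5} + \frac{g}{5}\right)} = \frac{14 + g}{\frac{31}{5} + c - \frac{g}{5}}$)
$l{\left(2,0 \right)} t{\left(3 \right)} = \frac{5 \left(14 + 2\right)}{31 - 2 + 5 \cdot 0} \left(-8\right) = 5 \frac{1}{31 - 2 + 0} \cdot 16 \left(-8\right) = 5 \cdot \frac{1}{29} \cdot 16 \left(-8\right) = \frac{80}{29} \left(-8\right) = - \frac{640}{29}$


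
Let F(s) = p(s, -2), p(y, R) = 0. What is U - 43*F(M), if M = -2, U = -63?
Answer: -63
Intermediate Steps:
F(s) = 0
U - 43*F(M) = -63 - 43*0 = -63 + 0 = -63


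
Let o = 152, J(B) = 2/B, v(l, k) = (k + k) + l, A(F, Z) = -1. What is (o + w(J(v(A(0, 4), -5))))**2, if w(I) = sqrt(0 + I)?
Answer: (1672 + I*sqrt(22))**2/121 ≈ 23104.0 + 129.63*I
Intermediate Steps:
v(l, k) = l + 2*k (v(l, k) = 2*k + l = l + 2*k)
w(I) = sqrt(I)
(o + w(J(v(A(0, 4), -5))))**2 = (152 + sqrt(2/(-1 + 2*(-5))))**2 = (152 + sqrt(2/(-1 - 10)))**2 = (152 + sqrt(2/(-11)))**2 = (152 + sqrt(2*(-1/11)))**2 = (152 + sqrt(-2/11))**2 = (152 + I*sqrt(22)/11)**2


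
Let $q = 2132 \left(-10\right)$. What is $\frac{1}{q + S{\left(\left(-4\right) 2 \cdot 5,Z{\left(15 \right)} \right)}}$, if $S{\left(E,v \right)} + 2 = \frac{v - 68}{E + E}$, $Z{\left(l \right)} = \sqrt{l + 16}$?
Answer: $- \frac{136455360}{2909385198833} + \frac{80 \sqrt{31}}{2909385198833} \approx -4.6902 \cdot 10^{-5}$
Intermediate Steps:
$Z{\left(l \right)} = \sqrt{16 + l}$
$q = -21320$
$S{\left(E,v \right)} = -2 + \frac{-68 + v}{2 E}$ ($S{\left(E,v \right)} = -2 + \frac{v - 68}{E + E} = -2 + \frac{-68 + v}{2 E}$)
$\frac{1}{q + S{\left(\left(-4\right) 2 \cdot 5,Z{\left(15 \right)} \right)}} = \frac{1}{-21320 + \frac{-68 + \sqrt{16 + 15} - 4 \left(-4\right) 2 \cdot 5}{2 \left(-4\right) 2 \cdot 5}} = \frac{1}{-21320 + \frac{-68 + \sqrt{31} - 4 \left(\left(-8\right) 5\right)}{2 \left(\left(-8\right) 5\right)}} = \frac{1}{-21320 + \frac{-68 + \sqrt{31} - -160}{2 \left(-40\right)}} = \frac{1}{-21320 + \frac{1}{2} \left(- \frac{1}{40}\right) \left(-68 + \sqrt{31} + 160\right)} = \frac{1}{-21320 + \frac{1}{2} \left(- \frac{1}{40}\right) \left(92 + \sqrt{31}\right)} = \frac{1}{-21320 - \left(\frac{23}{20} + \frac{\sqrt{31}}{80}\right)} = \frac{1}{- \frac{426423}{20} - \frac{\sqrt{31}}{80}}$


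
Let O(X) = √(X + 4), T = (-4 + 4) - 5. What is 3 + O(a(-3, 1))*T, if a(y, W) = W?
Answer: 3 - 5*√5 ≈ -8.1803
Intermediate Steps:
T = -5 (T = 0 - 5 = -5)
O(X) = √(4 + X)
3 + O(a(-3, 1))*T = 3 + √(4 + 1)*(-5) = 3 + √5*(-5) = 3 - 5*√5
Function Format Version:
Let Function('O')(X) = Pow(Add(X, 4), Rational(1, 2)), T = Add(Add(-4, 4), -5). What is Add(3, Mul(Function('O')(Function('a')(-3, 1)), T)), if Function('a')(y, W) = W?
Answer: Add(3, Mul(-5, Pow(5, Rational(1, 2)))) ≈ -8.1803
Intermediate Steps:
T = -5 (T = Add(0, -5) = -5)
Function('O')(X) = Pow(Add(4, X), Rational(1, 2))
Add(3, Mul(Function('O')(Function('a')(-3, 1)), T)) = Add(3, Mul(Pow(Add(4, 1), Rational(1, 2)), -5)) = Add(3, Mul(Pow(5, Rational(1, 2)), -5)) = Add(3, Mul(-5, Pow(5, Rational(1, 2))))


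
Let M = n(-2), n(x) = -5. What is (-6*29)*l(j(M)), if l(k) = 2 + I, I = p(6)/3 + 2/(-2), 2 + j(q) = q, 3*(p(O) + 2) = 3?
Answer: -116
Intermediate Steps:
M = -5
p(O) = -1 (p(O) = -2 + (⅓)*3 = -2 + 1 = -1)
j(q) = -2 + q
I = -4/3 (I = -1/3 + 2/(-2) = -1*⅓ + 2*(-½) = -⅓ - 1 = -4/3 ≈ -1.3333)
l(k) = ⅔ (l(k) = 2 - 4/3 = ⅔)
(-6*29)*l(j(M)) = -6*29*(⅔) = -174*⅔ = -116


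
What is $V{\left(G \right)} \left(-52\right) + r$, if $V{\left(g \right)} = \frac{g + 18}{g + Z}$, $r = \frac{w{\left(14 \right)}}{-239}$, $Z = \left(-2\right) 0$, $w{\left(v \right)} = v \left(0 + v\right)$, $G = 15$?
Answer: $- \frac{137688}{1195} \approx -115.22$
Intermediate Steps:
$w{\left(v \right)} = v^{2}$ ($w{\left(v \right)} = v v = v^{2}$)
$Z = 0$
$r = - \frac{196}{239}$ ($r = \frac{14^{2}}{-239} = 196 \left(- \frac{1}{239}\right) = - \frac{196}{239} \approx -0.82008$)
$V{\left(g \right)} = \frac{18 + g}{g}$ ($V{\left(g \right)} = \frac{g + 18}{g + 0} = \frac{18 + g}{g}$)
$V{\left(G \right)} \left(-52\right) + r = \frac{18 + 15}{15} \left(-52\right) - \frac{196}{239} = \frac{1}{15} \cdot 33 \left(-52\right) - \frac{196}{239} = \frac{11}{5} \left(-52\right) - \frac{196}{239} = - \frac{572}{5} - \frac{196}{239} = - \frac{137688}{1195}$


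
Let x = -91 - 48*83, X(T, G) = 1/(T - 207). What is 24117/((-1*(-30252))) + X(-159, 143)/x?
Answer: 5994888317/7519890900 ≈ 0.79720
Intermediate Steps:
X(T, G) = 1/(-207 + T)
x = -4075 (x = -91 - 3984 = -4075)
24117/((-1*(-30252))) + X(-159, 143)/x = 24117/((-1*(-30252))) + 1/(-207 - 159*(-4075)) = 24117/30252 - 1/4075/(-366) = 24117*(1/30252) - 1/366*(-1/4075) = 8039/10084 + 1/1491450 = 5994888317/7519890900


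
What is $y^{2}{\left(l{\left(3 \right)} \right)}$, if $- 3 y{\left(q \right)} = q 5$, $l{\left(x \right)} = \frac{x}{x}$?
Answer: $\frac{25}{9} \approx 2.7778$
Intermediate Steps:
$l{\left(x \right)} = 1$
$y{\left(q \right)} = - \frac{5 q}{3}$ ($y{\left(q \right)} = - \frac{q 5}{3} = - \frac{5 q}{3}$)
$y^{2}{\left(l{\left(3 \right)} \right)} = \left(\left(- \frac{5}{3}\right) 1\right)^{2} = \left(- \frac{5}{3}\right)^{2} = \frac{25}{9}$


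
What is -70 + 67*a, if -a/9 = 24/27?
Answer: -606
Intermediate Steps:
a = -8 (a = -216/27 = -9*8/9 = -8)
-70 + 67*a = -70 + 67*(-8) = -70 - 536 = -606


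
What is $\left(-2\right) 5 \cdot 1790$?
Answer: $-17900$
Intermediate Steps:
$\left(-2\right) 5 \cdot 1790 = \left(-10\right) 1790 = -17900$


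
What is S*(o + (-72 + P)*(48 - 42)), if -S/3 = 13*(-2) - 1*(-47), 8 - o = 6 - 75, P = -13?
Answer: 27279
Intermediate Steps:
o = 77 (o = 8 - (6 - 75) = 8 - 1*(-69) = 8 + 69 = 77)
S = -63 (S = -3*(13*(-2) - 1*(-47)) = -3*(-26 + 47) = -3*21 = -63)
S*(o + (-72 + P)*(48 - 42)) = -63*(77 + (-72 - 13)*(48 - 42)) = -63*(77 - 85*6) = -63*(77 - 510) = -63*(-433) = 27279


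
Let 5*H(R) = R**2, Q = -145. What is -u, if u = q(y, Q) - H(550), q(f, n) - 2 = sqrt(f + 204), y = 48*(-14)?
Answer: 60498 - 6*I*sqrt(13) ≈ 60498.0 - 21.633*I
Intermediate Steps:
y = -672
q(f, n) = 2 + sqrt(204 + f) (q(f, n) = 2 + sqrt(f + 204) = 2 + sqrt(204 + f))
H(R) = R**2/5
u = -60498 + 6*I*sqrt(13) (u = (2 + sqrt(204 - 672)) - 550**2/5 = (2 + sqrt(-468)) - 302500/5 = (2 + 6*I*sqrt(13)) - 1*60500 = (2 + 6*I*sqrt(13)) - 60500 = -60498 + 6*I*sqrt(13) ≈ -60498.0 + 21.633*I)
-u = -(-60498 + 6*I*sqrt(13)) = 60498 - 6*I*sqrt(13)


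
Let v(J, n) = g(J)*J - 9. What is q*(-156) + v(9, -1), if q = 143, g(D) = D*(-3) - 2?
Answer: -22578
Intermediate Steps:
g(D) = -2 - 3*D (g(D) = -3*D - 2 = -2 - 3*D)
v(J, n) = -9 + J*(-2 - 3*J) (v(J, n) = (-2 - 3*J)*J - 9 = J*(-2 - 3*J) - 9 = -9 + J*(-2 - 3*J))
q*(-156) + v(9, -1) = 143*(-156) + (-9 - 1*9*(2 + 3*9)) = -22308 + (-9 - 1*9*(2 + 27)) = -22308 + (-9 - 1*9*29) = -22308 + (-9 - 261) = -22308 - 270 = -22578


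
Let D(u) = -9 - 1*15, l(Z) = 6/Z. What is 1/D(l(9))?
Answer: -1/24 ≈ -0.041667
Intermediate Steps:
D(u) = -24 (D(u) = -9 - 15 = -24)
1/D(l(9)) = 1/(-24) = -1/24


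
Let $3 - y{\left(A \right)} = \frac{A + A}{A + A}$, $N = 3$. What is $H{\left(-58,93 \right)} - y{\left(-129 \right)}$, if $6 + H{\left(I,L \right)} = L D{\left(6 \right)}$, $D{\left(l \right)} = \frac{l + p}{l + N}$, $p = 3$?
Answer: $85$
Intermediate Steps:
$D{\left(l \right)} = 1$ ($D{\left(l \right)} = \frac{l + 3}{l + 3} = \frac{3 + l}{3 + l} = 1$)
$y{\left(A \right)} = 2$ ($y{\left(A \right)} = 3 - \frac{A + A}{A + A} = 3 - \frac{2 A}{2 A} = 3 - 2 A \frac{1}{2 A} = 3 - 1 = 2$)
$H{\left(I,L \right)} = -6 + L$ ($H{\left(I,L \right)} = -6 + L 1 = -6 + L$)
$H{\left(-58,93 \right)} - y{\left(-129 \right)} = \left(-6 + 93\right) - 2 = 87 - 2 = 85$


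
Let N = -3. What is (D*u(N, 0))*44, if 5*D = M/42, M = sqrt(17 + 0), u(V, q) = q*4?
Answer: 0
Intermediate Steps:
u(V, q) = 4*q
M = sqrt(17) ≈ 4.1231
D = sqrt(17)/210 (D = (sqrt(17)/42)/5 = sqrt(17)/210 ≈ 0.019634)
(D*u(N, 0))*44 = ((sqrt(17)/210)*(4*0))*44 = ((sqrt(17)/210)*0)*44 = 0*44 = 0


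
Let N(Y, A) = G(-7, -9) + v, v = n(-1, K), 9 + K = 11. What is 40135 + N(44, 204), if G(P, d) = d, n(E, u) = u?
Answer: 40128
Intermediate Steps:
K = 2 (K = -9 + 11 = 2)
v = 2
N(Y, A) = -7 (N(Y, A) = -9 + 2 = -7)
40135 + N(44, 204) = 40135 - 7 = 40128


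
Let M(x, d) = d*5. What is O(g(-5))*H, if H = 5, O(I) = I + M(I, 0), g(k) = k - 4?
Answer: -45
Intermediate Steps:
M(x, d) = 5*d
g(k) = -4 + k
O(I) = I (O(I) = I + 5*0 = I + 0 = I)
O(g(-5))*H = (-4 - 5)*5 = -9*5 = -45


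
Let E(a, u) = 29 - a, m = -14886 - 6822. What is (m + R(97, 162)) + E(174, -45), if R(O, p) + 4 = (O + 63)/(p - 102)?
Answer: -65563/3 ≈ -21854.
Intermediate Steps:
m = -21708
R(O, p) = -4 + (63 + O)/(-102 + p) (R(O, p) = -4 + (O + 63)/(p - 102) = -4 + (63 + O)/(-102 + p))
(m + R(97, 162)) + E(174, -45) = (-21708 + (471 + 97 - 4*162)/(-102 + 162)) + (29 - 1*174) = (-21708 + (471 + 97 - 648)/60) + (29 - 174) = (-21708 + (1/60)*(-80)) - 145 = (-21708 - 4/3) - 145 = -65128/3 - 145 = -65563/3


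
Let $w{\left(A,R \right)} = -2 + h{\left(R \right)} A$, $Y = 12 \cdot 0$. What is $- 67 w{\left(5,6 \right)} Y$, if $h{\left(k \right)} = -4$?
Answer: $0$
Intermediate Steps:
$Y = 0$
$w{\left(A,R \right)} = -2 - 4 A$
$- 67 w{\left(5,6 \right)} Y = - 67 \left(-2 - 20\right) 0 = \left(-67\right) \left(-22\right) 0 = 1474 \cdot 0 = 0$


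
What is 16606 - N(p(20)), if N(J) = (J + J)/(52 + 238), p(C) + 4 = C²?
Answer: 2407474/145 ≈ 16603.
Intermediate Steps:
p(C) = -4 + C²
N(J) = J/145 (N(J) = (2*J)/290 = (2*J)*(1/290) = J/145)
16606 - N(p(20)) = 16606 - (-4 + 20²)/145 = 16606 - (-4 + 400)/145 = 16606 - 396/145 = 2407474/145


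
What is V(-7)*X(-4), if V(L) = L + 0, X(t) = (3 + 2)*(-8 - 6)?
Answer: 490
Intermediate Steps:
X(t) = -70 (X(t) = 5*(-14) = -70)
V(L) = L
V(-7)*X(-4) = -7*(-70) = 490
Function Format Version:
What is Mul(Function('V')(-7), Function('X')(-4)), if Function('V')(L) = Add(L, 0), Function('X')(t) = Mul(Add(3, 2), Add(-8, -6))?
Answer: 490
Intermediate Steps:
Function('X')(t) = -70 (Function('X')(t) = Mul(5, -14) = -70)
Function('V')(L) = L
Mul(Function('V')(-7), Function('X')(-4)) = Mul(-7, -70) = 490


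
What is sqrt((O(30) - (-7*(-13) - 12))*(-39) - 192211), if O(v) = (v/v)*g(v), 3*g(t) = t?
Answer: 4*I*sqrt(11845) ≈ 435.34*I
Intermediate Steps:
g(t) = t/3
O(v) = v/3 (O(v) = (v/v)*(v/3) = 1*(v/3) = v/3)
sqrt((O(30) - (-7*(-13) - 12))*(-39) - 192211) = sqrt(((1/3)*30 - (-7*(-13) - 12))*(-39) - 192211) = sqrt((10 - (91 - 12))*(-39) - 192211) = sqrt((10 - 1*79)*(-39) - 192211) = sqrt((10 - 79)*(-39) - 192211) = sqrt(-69*(-39) - 192211) = sqrt(2691 - 192211) = sqrt(-189520) = 4*I*sqrt(11845)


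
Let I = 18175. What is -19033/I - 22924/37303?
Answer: -1126631699/677982025 ≈ -1.6617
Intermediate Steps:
-19033/I - 22924/37303 = -19033/18175 - 22924/37303 = -1126631699/677982025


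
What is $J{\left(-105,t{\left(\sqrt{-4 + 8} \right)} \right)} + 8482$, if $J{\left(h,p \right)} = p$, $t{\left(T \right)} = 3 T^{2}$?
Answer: $8494$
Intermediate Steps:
$J{\left(-105,t{\left(\sqrt{-4 + 8} \right)} \right)} + 8482 = 3 \left(\sqrt{-4 + 8}\right)^{2} + 8482 = 3 \left(\sqrt{4}\right)^{2} + 8482 = 3 \cdot 2^{2} + 8482 = 3 \cdot 4 + 8482 = 12 + 8482 = 8494$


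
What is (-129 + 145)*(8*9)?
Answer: 1152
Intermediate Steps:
(-129 + 145)*(8*9) = 16*72 = 1152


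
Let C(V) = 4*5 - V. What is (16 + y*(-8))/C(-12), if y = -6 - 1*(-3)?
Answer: 5/4 ≈ 1.2500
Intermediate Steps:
y = -3 (y = -6 + 3 = -3)
C(V) = 20 - V
(16 + y*(-8))/C(-12) = (16 - 3*(-8))/(20 - 1*(-12)) = (16 + 24)/(20 + 12) = 40/32 = 40*(1/32) = 5/4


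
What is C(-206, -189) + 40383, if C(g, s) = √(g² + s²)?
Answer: 40383 + √78157 ≈ 40663.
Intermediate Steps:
C(-206, -189) + 40383 = √((-206)² + (-189)²) + 40383 = √(42436 + 35721) + 40383 = √78157 + 40383 = 40383 + √78157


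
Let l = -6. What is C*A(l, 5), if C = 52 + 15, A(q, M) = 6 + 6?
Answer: 804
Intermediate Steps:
A(q, M) = 12
C = 67
C*A(l, 5) = 67*12 = 804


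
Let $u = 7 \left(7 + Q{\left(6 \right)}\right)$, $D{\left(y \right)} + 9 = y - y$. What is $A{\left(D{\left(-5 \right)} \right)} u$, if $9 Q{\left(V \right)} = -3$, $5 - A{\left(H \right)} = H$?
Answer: $\frac{1960}{3} \approx 653.33$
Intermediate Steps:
$D{\left(y \right)} = -9$ ($D{\left(y \right)} = -9 + \left(y - y\right) = -9 + 0 = -9$)
$A{\left(H \right)} = 5 - H$
$Q{\left(V \right)} = - \frac{1}{3}$ ($Q{\left(V \right)} = \frac{1}{9} \left(-3\right) = - \frac{1}{3}$)
$u = \frac{140}{3}$ ($u = 7 \left(7 - \frac{1}{3}\right) = 7 \cdot \frac{20}{3} = \frac{140}{3} \approx 46.667$)
$A{\left(D{\left(-5 \right)} \right)} u = \left(5 - -9\right) \frac{140}{3} = \left(5 + 9\right) \frac{140}{3} = 14 \cdot \frac{140}{3} = \frac{1960}{3}$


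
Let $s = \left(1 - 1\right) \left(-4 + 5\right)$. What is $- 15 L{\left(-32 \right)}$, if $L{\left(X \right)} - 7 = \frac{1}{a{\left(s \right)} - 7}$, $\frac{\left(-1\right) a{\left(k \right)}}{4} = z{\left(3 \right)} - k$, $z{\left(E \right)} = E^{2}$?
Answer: $- \frac{4500}{43} \approx -104.65$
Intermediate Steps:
$s = 0$ ($s = 0 \cdot 1 = 0$)
$a{\left(k \right)} = -36 + 4 k$ ($a{\left(k \right)} = - 4 \left(3^{2} - k\right) = - 4 \left(9 - k\right) = -36 + 4 k$)
$L{\left(X \right)} = \frac{300}{43}$ ($L{\left(X \right)} = 7 + \frac{1}{\left(-36 + 4 \cdot 0\right) - 7} = 7 + \frac{1}{\left(-36 + 0\right) - 7} = 7 + \frac{1}{-36 - 7} = 7 + \frac{1}{-43} = 7 - \frac{1}{43} = \frac{300}{43}$)
$- 15 L{\left(-32 \right)} = \left(-15\right) \frac{300}{43} = - \frac{4500}{43}$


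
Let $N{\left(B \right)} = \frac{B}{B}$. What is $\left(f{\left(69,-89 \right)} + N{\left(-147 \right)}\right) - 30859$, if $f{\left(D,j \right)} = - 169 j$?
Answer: $-15817$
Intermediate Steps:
$N{\left(B \right)} = 1$
$\left(f{\left(69,-89 \right)} + N{\left(-147 \right)}\right) - 30859 = \left(\left(-169\right) \left(-89\right) + 1\right) - 30859 = \left(15041 + 1\right) - 30859 = 15042 - 30859 = -15817$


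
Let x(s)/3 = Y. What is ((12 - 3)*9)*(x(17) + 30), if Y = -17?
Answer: -1701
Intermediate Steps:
x(s) = -51 (x(s) = 3*(-17) = -51)
((12 - 3)*9)*(x(17) + 30) = ((12 - 3)*9)*(-51 + 30) = (9*9)*(-21) = 81*(-21) = -1701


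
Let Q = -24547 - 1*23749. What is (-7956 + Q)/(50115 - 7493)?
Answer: -28126/21311 ≈ -1.3198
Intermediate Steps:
Q = -48296 (Q = -24547 - 23749 = -48296)
(-7956 + Q)/(50115 - 7493) = (-7956 - 48296)/(50115 - 7493) = -56252/42622 = -56252*1/42622 = -28126/21311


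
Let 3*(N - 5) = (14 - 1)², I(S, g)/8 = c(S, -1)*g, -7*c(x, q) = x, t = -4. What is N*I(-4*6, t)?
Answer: -47104/7 ≈ -6729.1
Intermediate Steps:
c(x, q) = -x/7
I(S, g) = -8*S*g/7 (I(S, g) = 8*((-S/7)*g) = 8*(-S*g/7) = -8*S*g/7)
N = 184/3 (N = 5 + (14 - 1)²/3 = 5 + (⅓)*13² = 5 + (⅓)*169 = 5 + 169/3 = 184/3 ≈ 61.333)
N*I(-4*6, t) = 184*(-8/7*(-4*6)*(-4))/3 = 184*(-8/7*(-24)*(-4))/3 = (184/3)*(-768/7) = -47104/7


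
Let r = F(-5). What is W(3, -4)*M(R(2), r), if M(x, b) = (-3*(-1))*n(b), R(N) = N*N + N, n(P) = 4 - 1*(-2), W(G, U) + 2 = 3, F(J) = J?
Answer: 18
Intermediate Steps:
W(G, U) = 1 (W(G, U) = -2 + 3 = 1)
r = -5
n(P) = 6 (n(P) = 4 + 2 = 6)
R(N) = N + N² (R(N) = N² + N = N + N²)
M(x, b) = 18 (M(x, b) = -3*(-1)*6 = 3*6 = 18)
W(3, -4)*M(R(2), r) = 1*18 = 18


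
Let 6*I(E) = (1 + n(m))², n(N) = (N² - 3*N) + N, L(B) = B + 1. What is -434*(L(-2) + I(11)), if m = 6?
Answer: -134323/3 ≈ -44774.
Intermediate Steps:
L(B) = 1 + B
n(N) = N² - 2*N
I(E) = 625/6 (I(E) = (1 + 6*(-2 + 6))²/6 = (1 + 6*4)²/6 = (1 + 24)²/6 = (⅙)*25² = (⅙)*625 = 625/6)
-434*(L(-2) + I(11)) = -434*((1 - 2) + 625/6) = -434*(-1 + 625/6) = -434*619/6 = -134323/3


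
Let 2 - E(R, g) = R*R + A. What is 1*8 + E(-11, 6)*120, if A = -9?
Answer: -13192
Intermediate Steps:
E(R, g) = 11 - R² (E(R, g) = 2 - (R*R - 9) = 2 - (R² - 9) = 2 - (-9 + R²) = 2 + (9 - R²) = 11 - R²)
1*8 + E(-11, 6)*120 = 1*8 + (11 - 1*(-11)²)*120 = 8 + (11 - 1*121)*120 = 8 + (11 - 121)*120 = 8 - 110*120 = 8 - 13200 = -13192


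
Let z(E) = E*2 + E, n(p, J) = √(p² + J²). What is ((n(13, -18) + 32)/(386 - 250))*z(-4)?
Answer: -48/17 - 3*√493/34 ≈ -4.7827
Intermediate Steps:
n(p, J) = √(J² + p²)
z(E) = 3*E (z(E) = 2*E + E = 3*E)
((n(13, -18) + 32)/(386 - 250))*z(-4) = ((√((-18)² + 13²) + 32)/(386 - 250))*(3*(-4)) = ((√(324 + 169) + 32)/136)*(-12) = ((√493 + 32)*(1/136))*(-12) = ((32 + √493)*(1/136))*(-12) = (4/17 + √493/136)*(-12) = -48/17 - 3*√493/34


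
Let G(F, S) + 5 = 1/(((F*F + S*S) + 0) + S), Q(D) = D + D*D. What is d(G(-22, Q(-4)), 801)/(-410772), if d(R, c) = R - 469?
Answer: 303359/262894080 ≈ 0.0011539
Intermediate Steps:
Q(D) = D + D**2
G(F, S) = -5 + 1/(S + F**2 + S**2) (G(F, S) = -5 + 1/(((F*F + S*S) + 0) + S) = -5 + 1/(((F**2 + S**2) + 0) + S) = -5 + 1/((F**2 + S**2) + S) = -5 + 1/(S + F**2 + S**2))
d(R, c) = -469 + R
d(G(-22, Q(-4)), 801)/(-410772) = (-469 + (1 - (-20)*(1 - 4) - 5*(-22)**2 - 5*16*(1 - 4)**2)/(-4*(1 - 4) + (-22)**2 + (-4*(1 - 4))**2))/(-410772) = (-469 + (1 - (-20)*(-3) - 5*484 - 5*(-4*(-3))**2)/(-4*(-3) + 484 + (-4*(-3))**2))*(-1/410772) = (-469 + (1 - 5*12 - 2420 - 5*12**2)/(12 + 484 + 12**2))*(-1/410772) = (-469 + (1 - 60 - 2420 - 5*144)/(12 + 484 + 144))*(-1/410772) = (-469 + (1 - 60 - 2420 - 720)/640)*(-1/410772) = (-469 + (1/640)*(-3199))*(-1/410772) = (-469 - 3199/640)*(-1/410772) = -303359/640*(-1/410772) = 303359/262894080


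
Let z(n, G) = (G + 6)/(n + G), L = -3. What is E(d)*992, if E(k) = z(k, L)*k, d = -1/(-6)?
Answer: -2976/17 ≈ -175.06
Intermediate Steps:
z(n, G) = (6 + G)/(G + n)
d = ⅙ (d = -1*(-⅙) = ⅙ ≈ 0.16667)
E(k) = 3*k/(-3 + k) (E(k) = ((6 - 3)/(-3 + k))*k = (3/(-3 + k))*k = 3*k/(-3 + k))
E(d)*992 = (3*(⅙)/(-3 + ⅙))*992 = (3*(⅙)/(-17/6))*992 = (3*(⅙)*(-6/17))*992 = -3/17*992 = -2976/17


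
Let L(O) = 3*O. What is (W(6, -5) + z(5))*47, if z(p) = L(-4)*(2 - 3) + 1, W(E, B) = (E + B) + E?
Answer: 940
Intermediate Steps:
W(E, B) = B + 2*E (W(E, B) = (B + E) + E = B + 2*E)
z(p) = 13 (z(p) = (3*(-4))*(2 - 3) + 1 = -12*(-1) + 1 = 12 + 1 = 13)
(W(6, -5) + z(5))*47 = ((-5 + 2*6) + 13)*47 = ((-5 + 12) + 13)*47 = (7 + 13)*47 = 20*47 = 940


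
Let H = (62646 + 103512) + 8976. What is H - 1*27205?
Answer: 147929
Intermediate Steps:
H = 175134 (H = 166158 + 8976 = 175134)
H - 1*27205 = 175134 - 1*27205 = 175134 - 27205 = 147929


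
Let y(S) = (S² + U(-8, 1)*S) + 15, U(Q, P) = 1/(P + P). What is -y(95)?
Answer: -18175/2 ≈ -9087.5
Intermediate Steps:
U(Q, P) = 1/(2*P)
y(S) = 15 + S² + S/2 (y(S) = (S² + ((½)/1)*S) + 15 = (S² + ((½)*1)*S) + 15 = (S² + S/2) + 15 = 15 + S² + S/2)
-y(95) = -(15 + 95² + (½)*95) = -(15 + 9025 + 95/2) = -1*18175/2 = -18175/2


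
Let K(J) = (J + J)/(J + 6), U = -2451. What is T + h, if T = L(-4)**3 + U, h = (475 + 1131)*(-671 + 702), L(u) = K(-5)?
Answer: 46335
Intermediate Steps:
K(J) = 2*J/(6 + J) (K(J) = (2*J)/(6 + J) = 2*J/(6 + J))
L(u) = -10 (L(u) = 2*(-5)/(6 - 5) = 2*(-5)/1 = 2*(-5)*1 = -10)
h = 49786 (h = 1606*31 = 49786)
T = -3451 (T = (-10)**3 - 2451 = -1000 - 2451 = -3451)
T + h = -3451 + 49786 = 46335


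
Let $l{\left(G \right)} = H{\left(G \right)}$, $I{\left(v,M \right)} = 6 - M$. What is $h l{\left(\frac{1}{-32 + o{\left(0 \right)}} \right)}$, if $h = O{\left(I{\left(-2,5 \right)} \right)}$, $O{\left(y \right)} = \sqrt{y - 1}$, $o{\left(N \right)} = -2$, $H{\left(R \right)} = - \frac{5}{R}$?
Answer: $0$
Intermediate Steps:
$O{\left(y \right)} = \sqrt{-1 + y}$
$h = 0$ ($h = \sqrt{-1 + \left(6 - 5\right)} = \sqrt{-1 + 1} = \sqrt{0} = 0$)
$l{\left(G \right)} = - \frac{5}{G}$
$h l{\left(\frac{1}{-32 + o{\left(0 \right)}} \right)} = 0 \left(- \frac{5}{\frac{1}{-32 - 2}}\right) = 0 \left(- \frac{5}{\frac{1}{-34}}\right) = 0 \left(- \frac{5}{- \frac{1}{34}}\right) = 0 \left(\left(-5\right) \left(-34\right)\right) = 0 \cdot 170 = 0$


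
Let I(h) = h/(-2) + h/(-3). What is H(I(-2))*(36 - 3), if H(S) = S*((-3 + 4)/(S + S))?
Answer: 33/2 ≈ 16.500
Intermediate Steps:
I(h) = -5*h/6 (I(h) = h*(-½) + h*(-⅓) = -h/2 - h/3 = -5*h/6)
H(S) = ½ (H(S) = S*(1/(2*S)) = ½)
H(I(-2))*(36 - 3) = (36 - 3)/2 = (½)*33 = 33/2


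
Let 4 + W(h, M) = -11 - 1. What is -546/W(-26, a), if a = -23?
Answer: 273/8 ≈ 34.125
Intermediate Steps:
W(h, M) = -16 (W(h, M) = -4 + (-11 - 1) = -4 - 12 = -16)
-546/W(-26, a) = -546/(-16) = -546*(-1/16) = 273/8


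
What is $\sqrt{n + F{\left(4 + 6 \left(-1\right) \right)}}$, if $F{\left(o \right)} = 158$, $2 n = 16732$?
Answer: $2 \sqrt{2131} \approx 92.326$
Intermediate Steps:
$n = 8366$ ($n = \frac{1}{2} \cdot 16732 = 8366$)
$\sqrt{n + F{\left(4 + 6 \left(-1\right) \right)}} = \sqrt{8366 + 158} = \sqrt{8524} = 2 \sqrt{2131}$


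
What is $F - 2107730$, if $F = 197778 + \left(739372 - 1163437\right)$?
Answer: $-2334017$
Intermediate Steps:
$F = -226287$ ($F = 197778 + \left(739372 - 1163437\right) = 197778 - 424065 = -226287$)
$F - 2107730 = -226287 - 2107730 = -2334017$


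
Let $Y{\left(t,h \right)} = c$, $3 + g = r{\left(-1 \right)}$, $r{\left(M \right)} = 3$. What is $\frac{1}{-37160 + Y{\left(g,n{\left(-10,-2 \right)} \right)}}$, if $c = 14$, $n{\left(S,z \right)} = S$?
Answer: $- \frac{1}{37146} \approx -2.6921 \cdot 10^{-5}$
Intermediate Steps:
$g = 0$ ($g = -3 + 3 = 0$)
$Y{\left(t,h \right)} = 14$
$\frac{1}{-37160 + Y{\left(g,n{\left(-10,-2 \right)} \right)}} = \frac{1}{-37160 + 14} = \frac{1}{-37146} = - \frac{1}{37146}$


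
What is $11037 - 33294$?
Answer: $-22257$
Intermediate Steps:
$11037 - 33294 = -22257$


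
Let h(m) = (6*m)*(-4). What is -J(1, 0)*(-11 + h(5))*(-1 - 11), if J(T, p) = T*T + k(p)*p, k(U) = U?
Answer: -1572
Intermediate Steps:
h(m) = -24*m
J(T, p) = T² + p² (J(T, p) = T*T + p*p = T² + p²)
-J(1, 0)*(-11 + h(5))*(-1 - 11) = -(1² + 0²)*(-11 - 24*5)*(-1 - 11) = -(1 + 0)*(-11 - 120)*(-12) = -(-131*(-12)) = -1572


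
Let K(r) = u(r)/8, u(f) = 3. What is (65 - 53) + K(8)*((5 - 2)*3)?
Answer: 123/8 ≈ 15.375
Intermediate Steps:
K(r) = 3/8
(65 - 53) + K(8)*((5 - 2)*3) = (65 - 53) + 3*((5 - 2)*3)/8 = 12 + 3*(3*3)/8 = 12 + (3/8)*9 = 12 + 27/8 = 123/8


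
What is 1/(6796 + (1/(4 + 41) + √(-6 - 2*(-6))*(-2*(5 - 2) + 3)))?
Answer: 13761945/93526374691 + 6075*√6/93526374691 ≈ 0.00014730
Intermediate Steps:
1/(6796 + (1/(4 + 41) + √(-6 - 2*(-6))*(-2*(5 - 2) + 3))) = 1/(6796 + (1/45 + √(-6 + 12)*(-2*3 + 3))) = 1/(6796 + (1/45 + √6*(-6 + 3))) = 1/(6796 + (1/45 + √6*(-3))) = 1/(6796 + (1/45 - 3*√6)) = 1/(305821/45 - 3*√6)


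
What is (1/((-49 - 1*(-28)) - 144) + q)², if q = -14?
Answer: 5340721/27225 ≈ 196.17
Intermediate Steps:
(1/((-49 - 1*(-28)) - 144) + q)² = (1/((-49 - 1*(-28)) - 144) - 14)² = (1/((-49 + 28) - 144) - 14)² = (1/(-21 - 144) - 14)² = (1/(-165) - 14)² = (-1/165 - 14)² = (-2311/165)² = 5340721/27225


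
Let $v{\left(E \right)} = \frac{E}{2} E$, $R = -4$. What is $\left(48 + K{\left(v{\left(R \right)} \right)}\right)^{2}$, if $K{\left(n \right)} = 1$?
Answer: $2401$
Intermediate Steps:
$v{\left(E \right)} = \frac{E^{2}}{2}$ ($v{\left(E \right)} = E \frac{1}{2} E = \frac{E}{2} E = \frac{E^{2}}{2}$)
$\left(48 + K{\left(v{\left(R \right)} \right)}\right)^{2} = \left(48 + 1\right)^{2} = 49^{2} = 2401$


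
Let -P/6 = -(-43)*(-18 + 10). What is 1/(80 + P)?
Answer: 1/2144 ≈ 0.00046642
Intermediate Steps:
P = 2064 (P = -(-6)*(-43*(-18 + 10)) = -(-6)*(-43*(-8)) = -(-6)*344 = -6*(-344) = 2064)
1/(80 + P) = 1/(80 + 2064) = 1/2144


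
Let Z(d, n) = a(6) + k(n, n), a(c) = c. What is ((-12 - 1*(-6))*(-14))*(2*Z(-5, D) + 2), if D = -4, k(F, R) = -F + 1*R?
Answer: 1176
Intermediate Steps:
k(F, R) = R - F (k(F, R) = -F + R = R - F)
Z(d, n) = 6 (Z(d, n) = 6 + (n - n) = 6 + 0 = 6)
((-12 - 1*(-6))*(-14))*(2*Z(-5, D) + 2) = ((-12 - 1*(-6))*(-14))*(2*6 + 2) = ((-12 + 6)*(-14))*(12 + 2) = -6*(-14)*14 = 84*14 = 1176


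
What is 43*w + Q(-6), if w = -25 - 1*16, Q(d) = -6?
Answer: -1769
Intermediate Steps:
w = -41 (w = -25 - 16 = -41)
43*w + Q(-6) = 43*(-41) - 6 = -1763 - 6 = -1769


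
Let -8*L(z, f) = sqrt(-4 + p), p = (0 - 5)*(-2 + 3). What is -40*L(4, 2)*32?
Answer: 480*I ≈ 480.0*I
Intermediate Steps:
p = -5 (p = -5*1 = -5)
L(z, f) = -3*I/8 (L(z, f) = -sqrt(-4 - 5)/8 = -3*I/8)
-40*L(4, 2)*32 = -(-15)*I*32 = (15*I)*32 = 480*I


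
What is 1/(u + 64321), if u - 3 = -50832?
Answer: 1/13492 ≈ 7.4118e-5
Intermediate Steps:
u = -50829 (u = 3 - 50832 = -50829)
1/(u + 64321) = 1/(-50829 + 64321) = 1/13492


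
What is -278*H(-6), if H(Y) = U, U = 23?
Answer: -6394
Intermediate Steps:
H(Y) = 23
-278*H(-6) = -278*23 = -6394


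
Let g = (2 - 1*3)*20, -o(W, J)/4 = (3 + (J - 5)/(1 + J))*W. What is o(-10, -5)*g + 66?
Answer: -4334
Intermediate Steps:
o(W, J) = -4*W*(3 + (-5 + J)/(1 + J)) (o(W, J) = -4*(3 + (J - 5)/(1 + J))*W = -4*(3 + (-5 + J)/(1 + J))*W = -4*W*(3 + (-5 + J)/(1 + J)))
g = -20 (g = (2 - 3)*20 = -1*20 = -20)
o(-10, -5)*g + 66 = (8*(-10)*(1 - 2*(-5))/(1 - 5))*(-20) + 66 = (8*(-10)*(1 + 10)/(-4))*(-20) + 66 = (8*(-10)*(-¼)*11)*(-20) + 66 = 220*(-20) + 66 = -4400 + 66 = -4334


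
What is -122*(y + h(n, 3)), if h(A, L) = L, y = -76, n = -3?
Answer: 8906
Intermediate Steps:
-122*(y + h(n, 3)) = -122*(-76 + 3) = -122*(-73) = 8906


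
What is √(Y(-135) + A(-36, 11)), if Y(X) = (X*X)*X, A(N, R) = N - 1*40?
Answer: I*√2460451 ≈ 1568.6*I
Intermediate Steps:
A(N, R) = -40 + N (A(N, R) = N - 40 = -40 + N)
Y(X) = X³ (Y(X) = X²*X = X³)
√(Y(-135) + A(-36, 11)) = √((-135)³ + (-40 - 36)) = √(-2460375 - 76) = √(-2460451) = I*√2460451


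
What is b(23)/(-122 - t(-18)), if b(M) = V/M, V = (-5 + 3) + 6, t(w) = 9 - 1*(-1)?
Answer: -1/759 ≈ -0.0013175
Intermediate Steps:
t(w) = 10 (t(w) = 9 + 1 = 10)
V = 4 (V = -2 + 6 = 4)
b(M) = 4/M
b(23)/(-122 - t(-18)) = (4/23)/(-122 - 1*10) = (4*(1/23))/(-122 - 10) = (4/23)/(-132) = (4/23)*(-1/132) = -1/759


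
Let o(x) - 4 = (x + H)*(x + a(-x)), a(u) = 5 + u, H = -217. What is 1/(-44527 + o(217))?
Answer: -1/44523 ≈ -2.2460e-5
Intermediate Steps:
o(x) = -1081 + 5*x (o(x) = 4 + (x - 217)*(x + (5 - x)) = 4 + (-217 + x)*5 = 4 + (-1085 + 5*x) = -1081 + 5*x)
1/(-44527 + o(217)) = 1/(-44527 + (-1081 + 5*217)) = 1/(-44527 + (-1081 + 1085)) = 1/(-44527 + 4) = 1/(-44523) = -1/44523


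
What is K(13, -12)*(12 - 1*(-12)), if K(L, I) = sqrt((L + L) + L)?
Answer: 24*sqrt(39) ≈ 149.88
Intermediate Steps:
K(L, I) = sqrt(3)*sqrt(L) (K(L, I) = sqrt(2*L + L) = sqrt(3*L) = sqrt(3)*sqrt(L))
K(13, -12)*(12 - 1*(-12)) = (sqrt(3)*sqrt(13))*(12 - 1*(-12)) = sqrt(39)*(12 + 12) = sqrt(39)*24 = 24*sqrt(39)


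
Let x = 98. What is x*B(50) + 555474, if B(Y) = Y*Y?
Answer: 800474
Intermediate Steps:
B(Y) = Y²
x*B(50) + 555474 = 98*50² + 555474 = 98*2500 + 555474 = 245000 + 555474 = 800474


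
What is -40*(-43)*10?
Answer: 17200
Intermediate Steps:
-40*(-43)*10 = 1720*10 = 17200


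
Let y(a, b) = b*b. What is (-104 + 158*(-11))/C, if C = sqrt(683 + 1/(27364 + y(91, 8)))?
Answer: -3684*sqrt(5138176381)/3746665 ≈ -70.482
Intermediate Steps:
y(a, b) = b**2
C = 5*sqrt(5138176381)/13714 (C = sqrt(683 + 1/(27364 + 8**2)) = sqrt(683 + 1/(27364 + 64)) = sqrt(683 + 1/27428) = sqrt(18733325/27428) = 5*sqrt(5138176381)/13714 ≈ 26.134)
(-104 + 158*(-11))/C = (-104 + 158*(-11))/((5*sqrt(5138176381)/13714)) = (-104 - 1738)*(2*sqrt(5138176381)/3746665) = -3684*sqrt(5138176381)/3746665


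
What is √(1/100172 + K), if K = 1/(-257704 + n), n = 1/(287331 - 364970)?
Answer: √680916183766957957242511/334038240201234 ≈ 0.0024703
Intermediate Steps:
n = -1/77639 (n = 1/(-77639) = -1/77639 ≈ -1.2880e-5)
K = -77639/20007880857 (K = 1/(-257704 - 1/77639) = 1/(-20007880857/77639) = -77639/20007880857 ≈ -3.8804e-6)
√(1/100172 + K) = √(1/100172 - 77639/20007880857) = √(12230626949/2004229441207404) = √680916183766957957242511/334038240201234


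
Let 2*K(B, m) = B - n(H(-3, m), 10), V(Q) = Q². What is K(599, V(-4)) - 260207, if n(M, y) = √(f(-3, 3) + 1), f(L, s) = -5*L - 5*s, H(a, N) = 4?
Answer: -259908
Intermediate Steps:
n(M, y) = 1 (n(M, y) = √((-5*(-3) - 5*3) + 1) = √((15 - 15) + 1) = √(0 + 1) = √1 = 1)
K(B, m) = -½ + B/2 (K(B, m) = (B - 1*1)/2 = (B - 1)/2 = (-1 + B)/2 = -½ + B/2)
K(599, V(-4)) - 260207 = (-½ + (½)*599) - 260207 = (-½ + 599/2) - 260207 = 299 - 260207 = -259908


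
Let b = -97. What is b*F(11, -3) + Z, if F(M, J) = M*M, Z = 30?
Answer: -11707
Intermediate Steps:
F(M, J) = M²
b*F(11, -3) + Z = -97*11² + 30 = -97*121 + 30 = -11737 + 30 = -11707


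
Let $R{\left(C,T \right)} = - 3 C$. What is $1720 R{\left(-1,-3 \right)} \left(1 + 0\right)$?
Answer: $5160$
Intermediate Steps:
$1720 R{\left(-1,-3 \right)} \left(1 + 0\right) = 1720 \left(-3\right) \left(-1\right) \left(1 + 0\right) = 1720 \cdot 3 \cdot 1 = 1720 \cdot 3 = 5160$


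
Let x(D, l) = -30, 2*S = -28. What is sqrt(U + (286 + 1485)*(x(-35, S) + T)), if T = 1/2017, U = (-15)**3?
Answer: I*sqrt(229875097838)/2017 ≈ 237.71*I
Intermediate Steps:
S = -14 (S = (1/2)*(-28) = -14)
U = -3375
T = 1/2017 ≈ 0.00049579
sqrt(U + (286 + 1485)*(x(-35, S) + T)) = sqrt(-3375 + (286 + 1485)*(-30 + 1/2017)) = sqrt(-3375 + 1771*(-60509/2017)) = sqrt(-3375 - 107161439/2017) = sqrt(-113968814/2017) = I*sqrt(229875097838)/2017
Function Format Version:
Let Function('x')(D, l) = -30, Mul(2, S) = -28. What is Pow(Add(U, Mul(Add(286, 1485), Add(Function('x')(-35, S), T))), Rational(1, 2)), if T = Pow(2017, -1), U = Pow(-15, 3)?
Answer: Mul(Rational(1, 2017), I, Pow(229875097838, Rational(1, 2))) ≈ Mul(237.71, I)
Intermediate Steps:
S = -14 (S = Mul(Rational(1, 2), -28) = -14)
U = -3375
T = Rational(1, 2017) ≈ 0.00049579
Pow(Add(U, Mul(Add(286, 1485), Add(Function('x')(-35, S), T))), Rational(1, 2)) = Pow(Add(-3375, Mul(Add(286, 1485), Add(-30, Rational(1, 2017)))), Rational(1, 2)) = Pow(Add(-3375, Mul(1771, Rational(-60509, 2017))), Rational(1, 2)) = Pow(Add(-3375, Rational(-107161439, 2017)), Rational(1, 2)) = Pow(Rational(-113968814, 2017), Rational(1, 2)) = Mul(Rational(1, 2017), I, Pow(229875097838, Rational(1, 2)))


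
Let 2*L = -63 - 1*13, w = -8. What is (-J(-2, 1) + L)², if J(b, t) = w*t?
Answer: 900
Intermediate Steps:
J(b, t) = -8*t
L = -38 (L = (-63 - 1*13)/2 = (-63 - 13)/2 = (½)*(-76) = -38)
(-J(-2, 1) + L)² = (-(-8) - 38)² = (-1*(-8) - 38)² = (8 - 38)² = (-30)² = 900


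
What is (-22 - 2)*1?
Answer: -24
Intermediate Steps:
(-22 - 2)*1 = -24*1 = -24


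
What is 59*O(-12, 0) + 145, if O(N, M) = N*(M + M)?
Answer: 145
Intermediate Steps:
O(N, M) = 2*M*N (O(N, M) = N*(2*M) = 2*M*N)
59*O(-12, 0) + 145 = 59*(2*0*(-12)) + 145 = 59*0 + 145 = 0 + 145 = 145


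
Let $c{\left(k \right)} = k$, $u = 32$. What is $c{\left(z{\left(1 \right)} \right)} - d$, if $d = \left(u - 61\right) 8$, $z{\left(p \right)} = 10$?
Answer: $242$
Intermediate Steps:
$d = -232$ ($d = \left(32 - 61\right) 8 = \left(-29\right) 8 = -232$)
$c{\left(z{\left(1 \right)} \right)} - d = 10 - -232 = 10 + 232 = 242$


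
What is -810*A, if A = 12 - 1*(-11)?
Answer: -18630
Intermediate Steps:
A = 23 (A = 12 + 11 = 23)
-810*A = -810*23 = -18630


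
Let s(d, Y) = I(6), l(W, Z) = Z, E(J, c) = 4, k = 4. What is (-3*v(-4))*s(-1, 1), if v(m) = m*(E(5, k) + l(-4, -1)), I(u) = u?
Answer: 216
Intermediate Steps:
v(m) = 3*m (v(m) = m*(4 - 1) = m*3 = 3*m)
s(d, Y) = 6
(-3*v(-4))*s(-1, 1) = -9*(-4)*6 = -3*(-12)*6 = 36*6 = 216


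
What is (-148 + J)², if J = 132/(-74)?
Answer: 30713764/1369 ≈ 22435.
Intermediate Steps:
J = -66/37 (J = 132*(-1/74) = -66/37 ≈ -1.7838)
(-148 + J)² = (-148 - 66/37)² = (-5542/37)² = 30713764/1369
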